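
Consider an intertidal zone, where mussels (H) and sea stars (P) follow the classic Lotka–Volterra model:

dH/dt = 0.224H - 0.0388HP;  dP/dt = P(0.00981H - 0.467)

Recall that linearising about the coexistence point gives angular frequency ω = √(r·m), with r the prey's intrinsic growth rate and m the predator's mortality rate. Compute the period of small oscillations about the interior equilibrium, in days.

T ≈ 19.4 days

Here r = 0.224 and m = 0.467, so r·m = 0.105.
ω = √0.105 = 0.323 per day, hence T = 2π/ω ≈ 19.4 days.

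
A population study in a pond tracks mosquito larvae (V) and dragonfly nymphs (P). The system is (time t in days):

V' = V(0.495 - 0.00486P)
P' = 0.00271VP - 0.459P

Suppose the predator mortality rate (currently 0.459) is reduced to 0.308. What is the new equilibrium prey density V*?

At the interior fixed point, setting dP/dt = 0 with P > 0 fixes V* = (predator death rate)/(VP coefficient) — independent of the other coefficients.
With the change, V* = 0.308/0.00271 = 114; it falls from 169.

V* ≈ 114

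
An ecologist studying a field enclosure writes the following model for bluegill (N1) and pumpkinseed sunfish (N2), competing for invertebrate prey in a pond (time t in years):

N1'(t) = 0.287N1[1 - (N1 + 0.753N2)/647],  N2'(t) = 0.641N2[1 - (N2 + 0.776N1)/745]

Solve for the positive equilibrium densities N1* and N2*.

Setting both brackets to zero gives the nullclines N1 + 0.753N2 = 647 and 0.776N1 + N2 = 745.
Substituting N2 = 745 - 0.776N1 into the first: N1(1 - 0.753·0.776) = 647 - 0.753·745.
So N1* = 86/0.416 = 207, and then N2* = 745 - 0.776·207 = 584.

N1* ≈ 207, N2* ≈ 584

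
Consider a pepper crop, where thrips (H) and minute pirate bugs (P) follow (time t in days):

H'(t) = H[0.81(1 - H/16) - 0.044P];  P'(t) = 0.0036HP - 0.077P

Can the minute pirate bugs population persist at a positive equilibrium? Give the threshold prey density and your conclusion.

Threshold H = 21.4; K < 21.4, so no, the predator goes extinct.

The predator equation gives dP/dt > 0 only when H > 0.077/0.0036 = 21.4.
Without the predator, H → K = 16. Since 16 < 21.4, the predator cannot invade.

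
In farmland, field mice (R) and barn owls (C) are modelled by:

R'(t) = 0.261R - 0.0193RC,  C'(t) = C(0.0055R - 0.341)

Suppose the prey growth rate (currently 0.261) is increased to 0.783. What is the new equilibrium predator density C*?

At the interior fixed point, setting dR/dt = 0 with R > 0 fixes C* = (prey growth rate)/(RC coefficient) — independent of the other coefficients.
With the change, C* = 0.783/0.0193 = 40.6; it rises from 13.5.

C* ≈ 40.6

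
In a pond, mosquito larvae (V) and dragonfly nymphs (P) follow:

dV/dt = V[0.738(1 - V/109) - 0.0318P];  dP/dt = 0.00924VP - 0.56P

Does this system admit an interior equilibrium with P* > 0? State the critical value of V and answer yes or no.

Threshold V = 60.6; K > 60.6, so yes, the predator persists.

The predator equation gives dP/dt > 0 only when V > 0.56/0.00924 = 60.6.
Without the predator, V → K = 109. Since 109 > 60.6, the predator can invade and persist.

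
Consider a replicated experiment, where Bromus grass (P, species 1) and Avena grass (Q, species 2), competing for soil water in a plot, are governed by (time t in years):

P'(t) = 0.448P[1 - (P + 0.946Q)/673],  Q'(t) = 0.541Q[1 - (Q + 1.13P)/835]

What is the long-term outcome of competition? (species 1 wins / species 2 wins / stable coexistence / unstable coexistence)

species 2 excludes species 1

Compare the nullcline intercepts: K1/α12 = 673/0.946 = 711 < K2 = 835; K2/α21 = 835/1.13 = 739 > K1 = 673.
Since the inequalities point opposite ways, species 2 can invade but species 1 cannot.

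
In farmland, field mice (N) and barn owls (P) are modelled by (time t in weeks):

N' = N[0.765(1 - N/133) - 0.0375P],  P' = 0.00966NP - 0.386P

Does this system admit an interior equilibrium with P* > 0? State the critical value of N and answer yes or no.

Threshold N = 40; K > 40, so yes, the predator persists.

The predator equation gives dP/dt > 0 only when N > 0.386/0.00966 = 40.
Without the predator, N → K = 133. Since 133 > 40, the predator can invade and persist.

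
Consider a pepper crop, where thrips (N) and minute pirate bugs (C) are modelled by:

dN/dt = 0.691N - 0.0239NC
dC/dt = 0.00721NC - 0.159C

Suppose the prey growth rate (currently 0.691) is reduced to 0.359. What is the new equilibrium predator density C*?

At the interior fixed point, setting dN/dt = 0 with N > 0 fixes C* = (prey growth rate)/(NC coefficient) — independent of the other coefficients.
With the change, C* = 0.359/0.0239 = 15; it falls from 28.9.

C* ≈ 15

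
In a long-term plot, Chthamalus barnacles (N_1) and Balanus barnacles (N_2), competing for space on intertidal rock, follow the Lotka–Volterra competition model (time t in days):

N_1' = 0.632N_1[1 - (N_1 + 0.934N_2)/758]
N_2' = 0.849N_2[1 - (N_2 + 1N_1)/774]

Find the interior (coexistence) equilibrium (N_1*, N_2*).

N_1* ≈ 532, N_2* ≈ 242

Setting both brackets to zero gives the nullclines N_1 + 0.934N_2 = 758 and 1N_1 + N_2 = 774.
Substituting N_2 = 774 - 1N_1 into the first: N_1(1 - 0.934·1) = 758 - 0.934·774.
So N_1* = 35.1/0.066 = 532, and then N_2* = 774 - 1·532 = 242.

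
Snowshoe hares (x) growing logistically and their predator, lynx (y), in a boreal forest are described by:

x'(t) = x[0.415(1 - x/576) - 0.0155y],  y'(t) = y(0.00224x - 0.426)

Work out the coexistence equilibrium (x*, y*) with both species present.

x* ≈ 190, y* ≈ 17.9

From dy/dt = 0 with y > 0: 0.00224x* = 0.426, so x* = 190.
Substitute into dx/dt = 0: 0.415(1 - 190/576) = 0.0155y*.
The bracket is 0.67, giving y* = 0.278/0.0155 = 17.9.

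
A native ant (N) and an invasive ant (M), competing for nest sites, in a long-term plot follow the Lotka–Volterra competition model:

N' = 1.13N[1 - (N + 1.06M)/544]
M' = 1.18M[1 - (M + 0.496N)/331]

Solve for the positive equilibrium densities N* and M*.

Setting both brackets to zero gives the nullclines N + 1.06M = 544 and 0.496N + M = 331.
Substituting M = 331 - 0.496N into the first: N(1 - 1.06·0.496) = 544 - 1.06·331.
So N* = 193/0.474 = 407, and then M* = 331 - 0.496·407 = 129.

N* ≈ 407, M* ≈ 129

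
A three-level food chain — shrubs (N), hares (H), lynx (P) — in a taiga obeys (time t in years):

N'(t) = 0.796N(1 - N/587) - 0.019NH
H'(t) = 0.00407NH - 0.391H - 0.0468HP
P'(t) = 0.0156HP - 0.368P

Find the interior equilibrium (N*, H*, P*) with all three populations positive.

From dP/dt = 0: 0.0156H* = 0.368, so H* = 23.6.
From dN/dt = 0: 0.796(1 - N*/587) = 0.019·23.6, giving N* = 587·(1 - 0.563) = 256.
From dH/dt = 0: 0.00407·256 - 0.391 = 0.0468P*, so P* = 0.653/0.0468 = 14.

N* ≈ 256, H* ≈ 23.6, P* ≈ 14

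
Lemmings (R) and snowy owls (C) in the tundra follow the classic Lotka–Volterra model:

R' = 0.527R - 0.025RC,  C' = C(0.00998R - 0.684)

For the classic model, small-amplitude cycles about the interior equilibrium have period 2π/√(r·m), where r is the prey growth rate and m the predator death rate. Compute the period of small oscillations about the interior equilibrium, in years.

T ≈ 10.5 years

Here r = 0.527 and m = 0.684, so r·m = 0.36.
ω = √0.36 = 0.6 per year, hence T = 2π/ω ≈ 10.5 years.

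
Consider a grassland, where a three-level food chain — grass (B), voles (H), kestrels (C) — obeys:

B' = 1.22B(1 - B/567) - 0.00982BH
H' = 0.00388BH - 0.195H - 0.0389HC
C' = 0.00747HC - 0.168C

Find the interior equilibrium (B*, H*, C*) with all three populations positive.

B* ≈ 464, H* ≈ 22.5, C* ≈ 41.3

From dC/dt = 0: 0.00747H* = 0.168, so H* = 22.5.
From dB/dt = 0: 1.22(1 - B*/567) = 0.00982·22.5, giving B* = 567·(1 - 0.181) = 464.
From dH/dt = 0: 0.00388·464 - 0.195 = 0.0389C*, so C* = 1.61/0.0389 = 41.3.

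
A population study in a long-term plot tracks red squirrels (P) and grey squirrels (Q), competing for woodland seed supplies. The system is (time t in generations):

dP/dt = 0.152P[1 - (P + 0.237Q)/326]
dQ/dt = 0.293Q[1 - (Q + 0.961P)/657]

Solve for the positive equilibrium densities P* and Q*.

Setting both brackets to zero gives the nullclines P + 0.237Q = 326 and 0.961P + Q = 657.
Substituting Q = 657 - 0.961P into the first: P(1 - 0.237·0.961) = 326 - 0.237·657.
So P* = 170/0.772 = 221, and then Q* = 657 - 0.961·221 = 445.

P* ≈ 221, Q* ≈ 445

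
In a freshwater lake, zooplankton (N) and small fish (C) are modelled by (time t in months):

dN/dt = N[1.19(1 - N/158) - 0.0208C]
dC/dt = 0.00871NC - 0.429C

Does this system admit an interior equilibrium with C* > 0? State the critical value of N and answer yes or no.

The predator equation gives dC/dt > 0 only when N > 0.429/0.00871 = 49.3.
Without the predator, N → K = 158. Since 158 > 49.3, the predator can invade and persist.

Threshold N = 49.3; K > 49.3, so yes, the predator persists.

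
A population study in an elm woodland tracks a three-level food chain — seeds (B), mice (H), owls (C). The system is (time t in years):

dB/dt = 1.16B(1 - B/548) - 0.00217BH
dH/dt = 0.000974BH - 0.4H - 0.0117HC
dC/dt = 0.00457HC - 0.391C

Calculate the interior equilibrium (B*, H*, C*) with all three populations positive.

From dC/dt = 0: 0.00457H* = 0.391, so H* = 85.6.
From dB/dt = 0: 1.16(1 - B*/548) = 0.00217·85.6, giving B* = 548·(1 - 0.16) = 460.
From dH/dt = 0: 0.000974·460 - 0.4 = 0.0117C*, so C* = 0.0483/0.0117 = 4.13.

B* ≈ 460, H* ≈ 85.6, C* ≈ 4.13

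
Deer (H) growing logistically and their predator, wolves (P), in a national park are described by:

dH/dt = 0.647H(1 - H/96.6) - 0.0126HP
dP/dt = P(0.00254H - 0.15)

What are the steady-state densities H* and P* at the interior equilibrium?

H* ≈ 59.1, P* ≈ 20

From dP/dt = 0 with P > 0: 0.00254H* = 0.15, so H* = 59.1.
Substitute into dH/dt = 0: 0.647(1 - 59.1/96.6) = 0.0126P*.
The bracket is 0.389, giving P* = 0.251/0.0126 = 20.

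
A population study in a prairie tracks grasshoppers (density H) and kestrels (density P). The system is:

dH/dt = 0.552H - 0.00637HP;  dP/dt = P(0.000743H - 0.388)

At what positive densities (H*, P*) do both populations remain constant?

Set dP/dt = 0 with P > 0: 0.000743H - 0.388 = 0, so H* = 0.388/0.000743 = 522.
Set dH/dt = 0 with H > 0: 0.552 - 0.00637P = 0, so P* = 0.552/0.00637 = 86.7.

H* ≈ 522, P* ≈ 86.7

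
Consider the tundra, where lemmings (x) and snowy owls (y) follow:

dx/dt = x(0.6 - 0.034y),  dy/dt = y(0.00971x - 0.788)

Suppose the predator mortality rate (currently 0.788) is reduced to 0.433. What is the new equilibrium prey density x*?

At the interior fixed point, setting dy/dt = 0 with y > 0 fixes x* = (predator death rate)/(xy coefficient) — independent of the other coefficients.
With the change, x* = 0.433/0.00971 = 44.6; it falls from 81.2.

x* ≈ 44.6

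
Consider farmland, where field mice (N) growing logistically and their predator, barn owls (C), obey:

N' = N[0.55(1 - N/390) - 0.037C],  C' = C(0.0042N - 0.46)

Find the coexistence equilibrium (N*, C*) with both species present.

N* ≈ 110, C* ≈ 10.7

From dC/dt = 0 with C > 0: 0.0042N* = 0.46, so N* = 110.
Substitute into dN/dt = 0: 0.55(1 - 110/390) = 0.037C*.
The bracket is 0.719, giving C* = 0.396/0.037 = 10.7.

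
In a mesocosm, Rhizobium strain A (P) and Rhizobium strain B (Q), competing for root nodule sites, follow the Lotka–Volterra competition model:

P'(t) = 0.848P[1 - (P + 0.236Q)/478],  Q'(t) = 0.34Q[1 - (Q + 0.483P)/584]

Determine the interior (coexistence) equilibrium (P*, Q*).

P* ≈ 384, Q* ≈ 399

Setting both brackets to zero gives the nullclines P + 0.236Q = 478 and 0.483P + Q = 584.
Substituting Q = 584 - 0.483P into the first: P(1 - 0.236·0.483) = 478 - 0.236·584.
So P* = 340/0.886 = 384, and then Q* = 584 - 0.483·384 = 399.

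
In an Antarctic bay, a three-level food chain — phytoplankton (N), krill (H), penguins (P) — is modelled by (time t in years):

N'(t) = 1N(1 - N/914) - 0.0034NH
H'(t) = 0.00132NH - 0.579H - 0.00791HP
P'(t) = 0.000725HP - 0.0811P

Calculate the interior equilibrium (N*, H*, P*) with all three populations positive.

N* ≈ 566, H* ≈ 112, P* ≈ 21.3

From dP/dt = 0: 0.000725H* = 0.0811, so H* = 112.
From dN/dt = 0: 1(1 - N*/914) = 0.0034·112, giving N* = 914·(1 - 0.38) = 566.
From dH/dt = 0: 0.00132·566 - 0.579 = 0.00791P*, so P* = 0.169/0.00791 = 21.3.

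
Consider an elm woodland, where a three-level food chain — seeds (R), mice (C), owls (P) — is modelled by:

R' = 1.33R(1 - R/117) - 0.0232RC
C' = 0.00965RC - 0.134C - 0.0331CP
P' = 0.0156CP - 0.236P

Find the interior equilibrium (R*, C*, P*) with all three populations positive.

R* ≈ 86.1, C* ≈ 15.1, P* ≈ 21.1

From dP/dt = 0: 0.0156C* = 0.236, so C* = 15.1.
From dR/dt = 0: 1.33(1 - R*/117) = 0.0232·15.1, giving R* = 117·(1 - 0.264) = 86.1.
From dC/dt = 0: 0.00965·86.1 - 0.134 = 0.0331P*, so P* = 0.697/0.0331 = 21.1.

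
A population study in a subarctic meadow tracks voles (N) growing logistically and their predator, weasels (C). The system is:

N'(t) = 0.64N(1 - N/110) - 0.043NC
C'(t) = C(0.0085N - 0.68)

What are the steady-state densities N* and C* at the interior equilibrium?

N* ≈ 80, C* ≈ 4.06

From dC/dt = 0 with C > 0: 0.0085N* = 0.68, so N* = 80.
Substitute into dN/dt = 0: 0.64(1 - 80/110) = 0.043C*.
The bracket is 0.273, giving C* = 0.175/0.043 = 4.06.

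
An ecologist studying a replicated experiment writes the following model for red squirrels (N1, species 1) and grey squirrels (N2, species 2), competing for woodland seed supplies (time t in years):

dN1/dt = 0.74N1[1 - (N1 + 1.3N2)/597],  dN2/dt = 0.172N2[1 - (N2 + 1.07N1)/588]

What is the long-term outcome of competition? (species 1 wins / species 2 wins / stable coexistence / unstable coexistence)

Compare the nullcline intercepts: K1/α12 = 597/1.3 = 459 < K2 = 588; K2/α21 = 588/1.07 = 550 < K1 = 597.
Since both are reversed, neither can invade when rare; the interior point is a saddle.

unstable coexistence (outcome depends on initial conditions)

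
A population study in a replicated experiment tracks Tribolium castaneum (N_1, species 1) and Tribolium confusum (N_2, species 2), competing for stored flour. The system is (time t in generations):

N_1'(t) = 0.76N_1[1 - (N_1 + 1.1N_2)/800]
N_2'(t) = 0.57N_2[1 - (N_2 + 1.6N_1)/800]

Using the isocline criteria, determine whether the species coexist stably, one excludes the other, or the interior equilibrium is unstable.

Compare the nullcline intercepts: K1/α12 = 800/1.1 = 727 < K2 = 800; K2/α21 = 800/1.6 = 500 < K1 = 800.
Since both are reversed, neither can invade when rare; the interior point is a saddle.

unstable coexistence (outcome depends on initial conditions)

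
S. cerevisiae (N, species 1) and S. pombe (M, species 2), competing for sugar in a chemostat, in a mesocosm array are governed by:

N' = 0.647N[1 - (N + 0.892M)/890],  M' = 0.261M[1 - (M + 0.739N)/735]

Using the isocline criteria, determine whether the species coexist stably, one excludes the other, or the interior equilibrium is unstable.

stable coexistence

Compare the nullcline intercepts: K1/α12 = 890/0.892 = 998 > K2 = 735; K2/α21 = 735/0.739 = 995 > K1 = 890.
Since both inequalities hold, each species can invade when rare, so the interior equilibrium is stable.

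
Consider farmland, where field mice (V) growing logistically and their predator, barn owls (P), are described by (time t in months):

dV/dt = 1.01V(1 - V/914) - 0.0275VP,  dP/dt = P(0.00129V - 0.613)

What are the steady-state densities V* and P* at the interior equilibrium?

From dP/dt = 0 with P > 0: 0.00129V* = 0.613, so V* = 475.
Substitute into dV/dt = 0: 1.01(1 - 475/914) = 0.0275P*.
The bracket is 0.48, giving P* = 0.485/0.0275 = 17.6.

V* ≈ 475, P* ≈ 17.6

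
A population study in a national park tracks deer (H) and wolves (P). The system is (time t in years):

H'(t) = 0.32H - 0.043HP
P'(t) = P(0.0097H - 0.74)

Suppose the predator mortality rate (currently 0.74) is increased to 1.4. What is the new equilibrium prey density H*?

At the interior fixed point, setting dP/dt = 0 with P > 0 fixes H* = (predator death rate)/(HP coefficient) — independent of the other coefficients.
With the change, H* = 1.4/0.0097 = 144; it rises from 76.3.

H* ≈ 144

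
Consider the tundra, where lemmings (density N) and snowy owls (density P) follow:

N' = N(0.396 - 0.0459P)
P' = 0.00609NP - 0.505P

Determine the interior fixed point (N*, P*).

Set dP/dt = 0 with P > 0: 0.00609N - 0.505 = 0, so N* = 0.505/0.00609 = 82.9.
Set dN/dt = 0 with N > 0: 0.396 - 0.0459P = 0, so P* = 0.396/0.0459 = 8.63.

N* ≈ 82.9, P* ≈ 8.63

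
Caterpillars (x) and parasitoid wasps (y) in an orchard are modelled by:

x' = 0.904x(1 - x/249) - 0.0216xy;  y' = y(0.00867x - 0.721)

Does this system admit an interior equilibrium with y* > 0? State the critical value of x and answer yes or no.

The predator equation gives dy/dt > 0 only when x > 0.721/0.00867 = 83.2.
Without the predator, x → K = 249. Since 249 > 83.2, the predator can invade and persist.

Threshold x = 83.2; K > 83.2, so yes, the predator persists.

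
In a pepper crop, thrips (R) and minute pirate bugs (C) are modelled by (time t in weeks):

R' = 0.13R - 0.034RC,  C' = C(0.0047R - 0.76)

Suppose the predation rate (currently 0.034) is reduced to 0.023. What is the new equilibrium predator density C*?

At the interior fixed point, setting dR/dt = 0 with R > 0 fixes C* = (prey growth rate)/(RC coefficient) — independent of the other coefficients.
With the change, C* = 0.13/0.023 = 5.65; it rises from 3.82.

C* ≈ 5.65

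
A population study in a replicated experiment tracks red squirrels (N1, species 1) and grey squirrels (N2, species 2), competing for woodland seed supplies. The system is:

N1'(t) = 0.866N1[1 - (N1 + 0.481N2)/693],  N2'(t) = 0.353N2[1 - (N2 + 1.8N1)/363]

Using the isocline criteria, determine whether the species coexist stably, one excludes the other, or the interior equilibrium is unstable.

Compare the nullcline intercepts: K1/α12 = 693/0.481 = 1440 > K2 = 363; K2/α21 = 363/1.8 = 202 < K1 = 693.
Since the inequalities point opposite ways, species 1 can invade but species 2 cannot.

species 1 excludes species 2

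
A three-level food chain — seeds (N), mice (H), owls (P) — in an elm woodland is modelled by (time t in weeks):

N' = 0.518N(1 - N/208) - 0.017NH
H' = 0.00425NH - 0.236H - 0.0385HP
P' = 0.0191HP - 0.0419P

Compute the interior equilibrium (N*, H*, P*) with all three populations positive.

N* ≈ 193, H* ≈ 2.19, P* ≈ 15.2

From dP/dt = 0: 0.0191H* = 0.0419, so H* = 2.19.
From dN/dt = 0: 0.518(1 - N*/208) = 0.017·2.19, giving N* = 208·(1 - 0.072) = 193.
From dH/dt = 0: 0.00425·193 - 0.236 = 0.0385P*, so P* = 0.584/0.0385 = 15.2.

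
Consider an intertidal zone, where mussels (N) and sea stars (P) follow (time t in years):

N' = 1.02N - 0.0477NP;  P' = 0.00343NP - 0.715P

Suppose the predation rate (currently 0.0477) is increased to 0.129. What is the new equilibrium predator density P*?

At the interior fixed point, setting dN/dt = 0 with N > 0 fixes P* = (prey growth rate)/(NP coefficient) — independent of the other coefficients.
With the change, P* = 1.02/0.129 = 7.91; it falls from 21.4.

P* ≈ 7.91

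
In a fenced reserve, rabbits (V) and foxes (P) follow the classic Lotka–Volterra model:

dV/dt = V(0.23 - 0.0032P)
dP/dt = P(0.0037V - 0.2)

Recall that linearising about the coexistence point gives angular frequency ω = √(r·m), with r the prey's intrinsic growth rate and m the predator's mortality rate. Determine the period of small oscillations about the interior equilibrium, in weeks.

T ≈ 29.3 weeks

Here r = 0.23 and m = 0.2, so r·m = 0.046.
ω = √0.046 = 0.214 per week, hence T = 2π/ω ≈ 29.3 weeks.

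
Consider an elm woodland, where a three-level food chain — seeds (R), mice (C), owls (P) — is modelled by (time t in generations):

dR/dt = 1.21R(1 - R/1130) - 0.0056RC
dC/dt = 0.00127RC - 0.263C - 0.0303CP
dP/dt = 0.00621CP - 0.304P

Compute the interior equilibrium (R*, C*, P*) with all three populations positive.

R* ≈ 874, C* ≈ 49, P* ≈ 28

From dP/dt = 0: 0.00621C* = 0.304, so C* = 49.
From dR/dt = 0: 1.21(1 - R*/1130) = 0.0056·49, giving R* = 1130·(1 - 0.227) = 874.
From dC/dt = 0: 0.00127·874 - 0.263 = 0.0303P*, so P* = 0.847/0.0303 = 28.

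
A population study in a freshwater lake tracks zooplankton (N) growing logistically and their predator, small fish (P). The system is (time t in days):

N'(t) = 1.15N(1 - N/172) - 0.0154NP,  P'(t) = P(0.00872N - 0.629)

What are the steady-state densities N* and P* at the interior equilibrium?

From dP/dt = 0 with P > 0: 0.00872N* = 0.629, so N* = 72.1.
Substitute into dN/dt = 0: 1.15(1 - 72.1/172) = 0.0154P*.
The bracket is 0.581, giving P* = 0.668/0.0154 = 43.4.

N* ≈ 72.1, P* ≈ 43.4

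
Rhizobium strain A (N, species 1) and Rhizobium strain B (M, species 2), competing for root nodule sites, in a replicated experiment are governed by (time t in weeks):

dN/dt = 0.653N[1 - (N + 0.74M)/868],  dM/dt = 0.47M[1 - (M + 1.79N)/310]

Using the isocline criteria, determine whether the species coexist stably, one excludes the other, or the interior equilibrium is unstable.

Compare the nullcline intercepts: K1/α12 = 868/0.74 = 1170 > K2 = 310; K2/α21 = 310/1.79 = 173 < K1 = 868.
Since the inequalities point opposite ways, species 1 can invade but species 2 cannot.

species 1 excludes species 2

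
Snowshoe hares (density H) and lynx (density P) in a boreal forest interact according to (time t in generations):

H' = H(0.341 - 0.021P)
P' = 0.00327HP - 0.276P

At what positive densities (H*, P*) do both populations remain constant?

H* ≈ 84.4, P* ≈ 16.2

Set dP/dt = 0 with P > 0: 0.00327H - 0.276 = 0, so H* = 0.276/0.00327 = 84.4.
Set dH/dt = 0 with H > 0: 0.341 - 0.021P = 0, so P* = 0.341/0.021 = 16.2.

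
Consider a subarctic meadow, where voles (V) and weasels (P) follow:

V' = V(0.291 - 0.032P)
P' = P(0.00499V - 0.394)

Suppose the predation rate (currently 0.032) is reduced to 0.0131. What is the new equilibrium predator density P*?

P* ≈ 22.2

At the interior fixed point, setting dV/dt = 0 with V > 0 fixes P* = (prey growth rate)/(VP coefficient) — independent of the other coefficients.
With the change, P* = 0.291/0.0131 = 22.2; it rises from 9.09.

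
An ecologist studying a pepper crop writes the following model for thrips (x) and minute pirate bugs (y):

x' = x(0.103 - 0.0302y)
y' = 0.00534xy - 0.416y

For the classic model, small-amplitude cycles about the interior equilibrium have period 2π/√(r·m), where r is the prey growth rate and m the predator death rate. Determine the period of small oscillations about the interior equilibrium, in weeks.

T ≈ 30.4 weeks

Here r = 0.103 and m = 0.416, so r·m = 0.0428.
ω = √0.0428 = 0.207 per week, hence T = 2π/ω ≈ 30.4 weeks.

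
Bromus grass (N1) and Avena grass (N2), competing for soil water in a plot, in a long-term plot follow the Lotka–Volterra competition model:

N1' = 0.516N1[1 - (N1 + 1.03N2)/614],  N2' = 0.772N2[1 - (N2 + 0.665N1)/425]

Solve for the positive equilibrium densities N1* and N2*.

Setting both brackets to zero gives the nullclines N1 + 1.03N2 = 614 and 0.665N1 + N2 = 425.
Substituting N2 = 425 - 0.665N1 into the first: N1(1 - 1.03·0.665) = 614 - 1.03·425.
So N1* = 176/0.315 = 559, and then N2* = 425 - 0.665·559 = 53.

N1* ≈ 559, N2* ≈ 53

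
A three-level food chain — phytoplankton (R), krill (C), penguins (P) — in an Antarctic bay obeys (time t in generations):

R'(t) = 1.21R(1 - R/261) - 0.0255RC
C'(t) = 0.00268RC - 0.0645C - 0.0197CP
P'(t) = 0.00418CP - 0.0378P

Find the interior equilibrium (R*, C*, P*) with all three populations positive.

From dP/dt = 0: 0.00418C* = 0.0378, so C* = 9.04.
From dR/dt = 0: 1.21(1 - R*/261) = 0.0255·9.04, giving R* = 261·(1 - 0.191) = 211.
From dC/dt = 0: 0.00268·211 - 0.0645 = 0.0197P*, so P* = 0.502/0.0197 = 25.5.

R* ≈ 211, C* ≈ 9.04, P* ≈ 25.5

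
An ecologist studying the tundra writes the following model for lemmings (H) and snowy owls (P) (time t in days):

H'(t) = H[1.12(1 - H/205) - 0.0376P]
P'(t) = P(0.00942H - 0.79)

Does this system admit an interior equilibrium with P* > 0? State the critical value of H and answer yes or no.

The predator equation gives dP/dt > 0 only when H > 0.79/0.00942 = 83.9.
Without the predator, H → K = 205. Since 205 > 83.9, the predator can invade and persist.

Threshold H = 83.9; K > 83.9, so yes, the predator persists.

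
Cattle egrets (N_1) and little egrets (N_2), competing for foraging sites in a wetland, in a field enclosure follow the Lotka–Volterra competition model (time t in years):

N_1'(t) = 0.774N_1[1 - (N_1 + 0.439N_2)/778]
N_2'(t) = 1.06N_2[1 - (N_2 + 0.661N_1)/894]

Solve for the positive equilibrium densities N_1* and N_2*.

N_1* ≈ 543, N_2* ≈ 535

Setting both brackets to zero gives the nullclines N_1 + 0.439N_2 = 778 and 0.661N_1 + N_2 = 894.
Substituting N_2 = 894 - 0.661N_1 into the first: N_1(1 - 0.439·0.661) = 778 - 0.439·894.
So N_1* = 386/0.71 = 543, and then N_2* = 894 - 0.661·543 = 535.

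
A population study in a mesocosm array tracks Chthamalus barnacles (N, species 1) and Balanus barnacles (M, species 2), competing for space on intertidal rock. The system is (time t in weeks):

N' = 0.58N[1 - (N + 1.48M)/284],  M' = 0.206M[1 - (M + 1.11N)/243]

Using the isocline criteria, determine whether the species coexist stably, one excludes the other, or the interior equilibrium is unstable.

unstable coexistence (outcome depends on initial conditions)

Compare the nullcline intercepts: K1/α12 = 284/1.48 = 192 < K2 = 243; K2/α21 = 243/1.11 = 219 < K1 = 284.
Since both are reversed, neither can invade when rare; the interior point is a saddle.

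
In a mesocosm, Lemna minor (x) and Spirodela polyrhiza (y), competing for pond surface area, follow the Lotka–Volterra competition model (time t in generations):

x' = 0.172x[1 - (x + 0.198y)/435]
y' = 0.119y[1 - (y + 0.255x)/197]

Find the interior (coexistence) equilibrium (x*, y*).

Setting both brackets to zero gives the nullclines x + 0.198y = 435 and 0.255x + y = 197.
Substituting y = 197 - 0.255x into the first: x(1 - 0.198·0.255) = 435 - 0.198·197.
So x* = 396/0.95 = 417, and then y* = 197 - 0.255·417 = 90.7.

x* ≈ 417, y* ≈ 90.7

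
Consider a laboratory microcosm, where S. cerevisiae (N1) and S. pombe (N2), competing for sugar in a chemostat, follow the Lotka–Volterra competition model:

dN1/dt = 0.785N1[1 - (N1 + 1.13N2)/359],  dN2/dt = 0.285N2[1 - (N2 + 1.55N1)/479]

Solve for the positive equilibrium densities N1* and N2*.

Setting both brackets to zero gives the nullclines N1 + 1.13N2 = 359 and 1.55N1 + N2 = 479.
Substituting N2 = 479 - 1.55N1 into the first: N1(1 - 1.13·1.55) = 359 - 1.13·479.
So N1* = -182/-0.751 = 243, and then N2* = 479 - 1.55·243 = 103.

N1* ≈ 243, N2* ≈ 103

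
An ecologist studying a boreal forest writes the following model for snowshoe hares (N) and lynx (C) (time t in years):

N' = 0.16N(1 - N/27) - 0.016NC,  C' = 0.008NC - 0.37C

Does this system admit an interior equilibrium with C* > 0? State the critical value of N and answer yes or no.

The predator equation gives dC/dt > 0 only when N > 0.37/0.008 = 46.2.
Without the predator, N → K = 27. Since 27 < 46.2, the predator cannot invade.

Threshold N = 46.2; K < 46.2, so no, the predator goes extinct.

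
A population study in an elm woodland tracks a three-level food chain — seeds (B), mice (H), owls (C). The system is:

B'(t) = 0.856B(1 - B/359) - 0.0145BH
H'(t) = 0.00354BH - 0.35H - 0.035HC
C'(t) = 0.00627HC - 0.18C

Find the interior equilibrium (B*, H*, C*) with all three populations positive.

From dC/dt = 0: 0.00627H* = 0.18, so H* = 28.7.
From dB/dt = 0: 0.856(1 - B*/359) = 0.0145·28.7, giving B* = 359·(1 - 0.486) = 184.
From dH/dt = 0: 0.00354·184 - 0.35 = 0.035C*, so C* = 0.303/0.035 = 8.65.

B* ≈ 184, H* ≈ 28.7, C* ≈ 8.65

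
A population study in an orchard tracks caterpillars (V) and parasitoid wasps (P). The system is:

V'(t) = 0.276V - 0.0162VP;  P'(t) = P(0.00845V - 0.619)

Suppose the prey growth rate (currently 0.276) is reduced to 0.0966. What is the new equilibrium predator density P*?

At the interior fixed point, setting dV/dt = 0 with V > 0 fixes P* = (prey growth rate)/(VP coefficient) — independent of the other coefficients.
With the change, P* = 0.0966/0.0162 = 5.96; it falls from 17.

P* ≈ 5.96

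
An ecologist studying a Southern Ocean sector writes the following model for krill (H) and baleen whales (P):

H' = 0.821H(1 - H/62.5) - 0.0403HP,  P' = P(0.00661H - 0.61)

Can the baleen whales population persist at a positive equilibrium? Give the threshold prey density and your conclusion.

Threshold H = 92.3; K < 92.3, so no, the predator goes extinct.

The predator equation gives dP/dt > 0 only when H > 0.61/0.00661 = 92.3.
Without the predator, H → K = 62.5. Since 62.5 < 92.3, the predator cannot invade.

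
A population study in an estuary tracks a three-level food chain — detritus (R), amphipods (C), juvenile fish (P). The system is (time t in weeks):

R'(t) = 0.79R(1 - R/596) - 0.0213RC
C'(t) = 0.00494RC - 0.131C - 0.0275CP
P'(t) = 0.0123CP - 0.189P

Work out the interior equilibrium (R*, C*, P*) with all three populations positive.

From dP/dt = 0: 0.0123C* = 0.189, so C* = 15.4.
From dR/dt = 0: 0.79(1 - R*/596) = 0.0213·15.4, giving R* = 596·(1 - 0.414) = 349.
From dC/dt = 0: 0.00494·349 - 0.131 = 0.0275P*, so P* = 1.59/0.0275 = 57.9.

R* ≈ 349, C* ≈ 15.4, P* ≈ 57.9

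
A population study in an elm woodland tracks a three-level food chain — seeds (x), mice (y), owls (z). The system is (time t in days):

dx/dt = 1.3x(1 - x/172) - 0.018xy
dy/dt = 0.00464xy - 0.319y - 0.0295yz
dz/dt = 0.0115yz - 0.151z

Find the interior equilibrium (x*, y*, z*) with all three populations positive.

From dz/dt = 0: 0.0115y* = 0.151, so y* = 13.1.
From dx/dt = 0: 1.3(1 - x*/172) = 0.018·13.1, giving x* = 172·(1 - 0.182) = 141.
From dy/dt = 0: 0.00464·141 - 0.319 = 0.0295z*, so z* = 0.334/0.0295 = 11.3.

x* ≈ 141, y* ≈ 13.1, z* ≈ 11.3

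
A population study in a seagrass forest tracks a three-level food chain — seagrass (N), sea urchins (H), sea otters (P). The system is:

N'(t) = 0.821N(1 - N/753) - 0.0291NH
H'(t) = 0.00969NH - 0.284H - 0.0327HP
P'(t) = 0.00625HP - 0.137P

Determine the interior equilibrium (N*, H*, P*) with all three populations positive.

From dP/dt = 0: 0.00625H* = 0.137, so H* = 21.9.
From dN/dt = 0: 0.821(1 - N*/753) = 0.0291·21.9, giving N* = 753·(1 - 0.777) = 168.
From dH/dt = 0: 0.00969·168 - 0.284 = 0.0327P*, so P* = 1.34/0.0327 = 41.1.

N* ≈ 168, H* ≈ 21.9, P* ≈ 41.1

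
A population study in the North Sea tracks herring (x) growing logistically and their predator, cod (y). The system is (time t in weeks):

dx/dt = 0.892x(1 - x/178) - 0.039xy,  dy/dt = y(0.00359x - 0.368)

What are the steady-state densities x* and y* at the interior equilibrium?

From dy/dt = 0 with y > 0: 0.00359x* = 0.368, so x* = 103.
Substitute into dx/dt = 0: 0.892(1 - 103/178) = 0.039y*.
The bracket is 0.424, giving y* = 0.378/0.039 = 9.7.

x* ≈ 103, y* ≈ 9.7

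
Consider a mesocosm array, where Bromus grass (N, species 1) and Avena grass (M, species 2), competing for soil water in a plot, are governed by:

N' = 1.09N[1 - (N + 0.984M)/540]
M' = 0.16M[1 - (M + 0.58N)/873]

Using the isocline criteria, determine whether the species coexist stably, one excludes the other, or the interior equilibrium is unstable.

species 2 excludes species 1

Compare the nullcline intercepts: K1/α12 = 540/0.984 = 549 < K2 = 873; K2/α21 = 873/0.58 = 1510 > K1 = 540.
Since the inequalities point opposite ways, species 2 can invade but species 1 cannot.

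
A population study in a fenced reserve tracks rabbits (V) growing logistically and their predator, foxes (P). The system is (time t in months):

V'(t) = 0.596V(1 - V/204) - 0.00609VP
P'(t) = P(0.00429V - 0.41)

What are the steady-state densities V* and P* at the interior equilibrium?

From dP/dt = 0 with P > 0: 0.00429V* = 0.41, so V* = 95.6.
Substitute into dV/dt = 0: 0.596(1 - 95.6/204) = 0.00609P*.
The bracket is 0.532, giving P* = 0.317/0.00609 = 52.

V* ≈ 95.6, P* ≈ 52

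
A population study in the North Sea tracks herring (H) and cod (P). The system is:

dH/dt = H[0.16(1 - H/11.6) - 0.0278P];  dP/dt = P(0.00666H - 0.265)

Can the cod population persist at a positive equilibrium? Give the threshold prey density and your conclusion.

Threshold H = 39.8; K < 39.8, so no, the predator goes extinct.

The predator equation gives dP/dt > 0 only when H > 0.265/0.00666 = 39.8.
Without the predator, H → K = 11.6. Since 11.6 < 39.8, the predator cannot invade.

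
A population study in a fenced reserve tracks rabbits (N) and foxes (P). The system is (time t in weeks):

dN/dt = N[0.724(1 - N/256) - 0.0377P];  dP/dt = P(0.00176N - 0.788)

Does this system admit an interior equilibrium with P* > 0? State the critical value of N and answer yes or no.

Threshold N = 448; K < 448, so no, the predator goes extinct.

The predator equation gives dP/dt > 0 only when N > 0.788/0.00176 = 448.
Without the predator, N → K = 256. Since 256 < 448, the predator cannot invade.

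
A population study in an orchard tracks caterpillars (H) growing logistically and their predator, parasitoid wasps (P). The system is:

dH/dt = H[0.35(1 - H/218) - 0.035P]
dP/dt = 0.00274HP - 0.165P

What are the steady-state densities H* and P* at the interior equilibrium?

From dP/dt = 0 with P > 0: 0.00274H* = 0.165, so H* = 60.2.
Substitute into dH/dt = 0: 0.35(1 - 60.2/218) = 0.035P*.
The bracket is 0.724, giving P* = 0.253/0.035 = 7.24.

H* ≈ 60.2, P* ≈ 7.24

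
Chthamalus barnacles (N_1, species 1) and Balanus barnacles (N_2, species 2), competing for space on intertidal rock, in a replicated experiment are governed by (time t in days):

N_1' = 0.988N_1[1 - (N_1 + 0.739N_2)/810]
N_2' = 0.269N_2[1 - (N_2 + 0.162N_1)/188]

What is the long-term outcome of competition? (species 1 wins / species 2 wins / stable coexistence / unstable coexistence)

Compare the nullcline intercepts: K1/α12 = 810/0.739 = 1100 > K2 = 188; K2/α21 = 188/0.162 = 1160 > K1 = 810.
Since both inequalities hold, each species can invade when rare, so the interior equilibrium is stable.

stable coexistence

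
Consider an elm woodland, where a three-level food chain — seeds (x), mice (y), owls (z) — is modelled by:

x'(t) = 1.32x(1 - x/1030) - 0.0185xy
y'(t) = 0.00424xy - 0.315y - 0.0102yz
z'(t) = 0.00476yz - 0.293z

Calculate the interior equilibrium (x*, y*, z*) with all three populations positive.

From dz/dt = 0: 0.00476y* = 0.293, so y* = 61.6.
From dx/dt = 0: 1.32(1 - x*/1030) = 0.0185·61.6, giving x* = 1030·(1 - 0.863) = 141.
From dy/dt = 0: 0.00424·141 - 0.315 = 0.0102z*, so z* = 0.285/0.0102 = 27.9.

x* ≈ 141, y* ≈ 61.6, z* ≈ 27.9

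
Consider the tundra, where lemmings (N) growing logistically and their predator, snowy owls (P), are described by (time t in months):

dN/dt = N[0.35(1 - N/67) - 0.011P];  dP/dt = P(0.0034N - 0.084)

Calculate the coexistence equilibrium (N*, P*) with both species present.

From dP/dt = 0 with P > 0: 0.0034N* = 0.084, so N* = 24.7.
Substitute into dN/dt = 0: 0.35(1 - 24.7/67) = 0.011P*.
The bracket is 0.631, giving P* = 0.221/0.011 = 20.1.

N* ≈ 24.7, P* ≈ 20.1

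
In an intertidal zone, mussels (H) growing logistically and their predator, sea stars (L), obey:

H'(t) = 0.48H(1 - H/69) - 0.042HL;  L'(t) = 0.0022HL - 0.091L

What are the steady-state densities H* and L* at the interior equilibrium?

H* ≈ 41.4, L* ≈ 4.58

From dL/dt = 0 with L > 0: 0.0022H* = 0.091, so H* = 41.4.
Substitute into dH/dt = 0: 0.48(1 - 41.4/69) = 0.042L*.
The bracket is 0.401, giving L* = 0.192/0.042 = 4.58.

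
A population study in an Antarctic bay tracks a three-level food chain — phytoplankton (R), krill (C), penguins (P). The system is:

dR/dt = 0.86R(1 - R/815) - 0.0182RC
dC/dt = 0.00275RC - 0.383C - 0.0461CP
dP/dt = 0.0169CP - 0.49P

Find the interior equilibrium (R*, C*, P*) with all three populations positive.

R* ≈ 315, C* ≈ 29, P* ≈ 10.5

From dP/dt = 0: 0.0169C* = 0.49, so C* = 29.
From dR/dt = 0: 0.86(1 - R*/815) = 0.0182·29, giving R* = 815·(1 - 0.614) = 315.
From dC/dt = 0: 0.00275·315 - 0.383 = 0.0461P*, so P* = 0.483/0.0461 = 10.5.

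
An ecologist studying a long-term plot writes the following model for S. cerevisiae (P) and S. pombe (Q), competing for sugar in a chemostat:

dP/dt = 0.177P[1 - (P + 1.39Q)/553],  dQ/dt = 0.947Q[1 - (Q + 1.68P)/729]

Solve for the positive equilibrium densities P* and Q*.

P* ≈ 345, Q* ≈ 150

Setting both brackets to zero gives the nullclines P + 1.39Q = 553 and 1.68P + Q = 729.
Substituting Q = 729 - 1.68P into the first: P(1 - 1.39·1.68) = 553 - 1.39·729.
So P* = -460/-1.34 = 345, and then Q* = 729 - 1.68·345 = 150.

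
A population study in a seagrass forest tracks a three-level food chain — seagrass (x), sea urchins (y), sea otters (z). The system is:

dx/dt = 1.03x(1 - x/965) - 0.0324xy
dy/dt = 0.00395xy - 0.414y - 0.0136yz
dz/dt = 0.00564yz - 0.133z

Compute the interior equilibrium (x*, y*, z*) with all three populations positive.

From dz/dt = 0: 0.00564y* = 0.133, so y* = 23.6.
From dx/dt = 0: 1.03(1 - x*/965) = 0.0324·23.6, giving x* = 965·(1 - 0.742) = 249.
From dy/dt = 0: 0.00395·249 - 0.414 = 0.0136z*, so z* = 0.57/0.0136 = 41.9.

x* ≈ 249, y* ≈ 23.6, z* ≈ 41.9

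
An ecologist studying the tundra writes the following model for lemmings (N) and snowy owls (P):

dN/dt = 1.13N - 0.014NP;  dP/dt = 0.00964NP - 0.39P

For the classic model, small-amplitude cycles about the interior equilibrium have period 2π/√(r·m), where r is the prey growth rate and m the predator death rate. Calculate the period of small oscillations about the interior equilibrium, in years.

Here r = 1.13 and m = 0.39, so r·m = 0.441.
ω = √0.441 = 0.664 per year, hence T = 2π/ω ≈ 9.46 years.

T ≈ 9.46 years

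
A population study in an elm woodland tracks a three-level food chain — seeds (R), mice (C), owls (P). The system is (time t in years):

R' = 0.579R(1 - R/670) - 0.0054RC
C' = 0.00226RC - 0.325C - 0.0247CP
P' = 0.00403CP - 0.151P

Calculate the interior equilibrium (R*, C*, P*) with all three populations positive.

From dP/dt = 0: 0.00403C* = 0.151, so C* = 37.5.
From dR/dt = 0: 0.579(1 - R*/670) = 0.0054·37.5, giving R* = 670·(1 - 0.349) = 436.
From dC/dt = 0: 0.00226·436 - 0.325 = 0.0247P*, so P* = 0.66/0.0247 = 26.7.

R* ≈ 436, C* ≈ 37.5, P* ≈ 26.7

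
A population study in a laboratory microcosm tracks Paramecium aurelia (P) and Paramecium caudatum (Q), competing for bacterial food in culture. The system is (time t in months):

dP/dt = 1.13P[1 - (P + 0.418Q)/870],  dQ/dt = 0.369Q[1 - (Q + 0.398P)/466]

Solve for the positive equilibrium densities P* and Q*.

Setting both brackets to zero gives the nullclines P + 0.418Q = 870 and 0.398P + Q = 466.
Substituting Q = 466 - 0.398P into the first: P(1 - 0.418·0.398) = 870 - 0.418·466.
So P* = 675/0.834 = 810, and then Q* = 466 - 0.398·810 = 144.

P* ≈ 810, Q* ≈ 144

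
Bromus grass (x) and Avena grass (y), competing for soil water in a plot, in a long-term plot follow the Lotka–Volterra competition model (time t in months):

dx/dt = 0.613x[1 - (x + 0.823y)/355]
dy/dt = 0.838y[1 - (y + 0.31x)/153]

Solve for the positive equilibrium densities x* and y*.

Setting both brackets to zero gives the nullclines x + 0.823y = 355 and 0.31x + y = 153.
Substituting y = 153 - 0.31x into the first: x(1 - 0.823·0.31) = 355 - 0.823·153.
So x* = 229/0.745 = 308, and then y* = 153 - 0.31·308 = 57.7.

x* ≈ 308, y* ≈ 57.7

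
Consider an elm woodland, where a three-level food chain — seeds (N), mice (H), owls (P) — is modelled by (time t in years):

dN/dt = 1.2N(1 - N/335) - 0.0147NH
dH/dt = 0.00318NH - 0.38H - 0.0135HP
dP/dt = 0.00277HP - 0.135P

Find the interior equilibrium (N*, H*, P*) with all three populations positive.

From dP/dt = 0: 0.00277H* = 0.135, so H* = 48.7.
From dN/dt = 0: 1.2(1 - N*/335) = 0.0147·48.7, giving N* = 335·(1 - 0.597) = 135.
From dH/dt = 0: 0.00318·135 - 0.38 = 0.0135P*, so P* = 0.0493/0.0135 = 3.65.

N* ≈ 135, H* ≈ 48.7, P* ≈ 3.65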